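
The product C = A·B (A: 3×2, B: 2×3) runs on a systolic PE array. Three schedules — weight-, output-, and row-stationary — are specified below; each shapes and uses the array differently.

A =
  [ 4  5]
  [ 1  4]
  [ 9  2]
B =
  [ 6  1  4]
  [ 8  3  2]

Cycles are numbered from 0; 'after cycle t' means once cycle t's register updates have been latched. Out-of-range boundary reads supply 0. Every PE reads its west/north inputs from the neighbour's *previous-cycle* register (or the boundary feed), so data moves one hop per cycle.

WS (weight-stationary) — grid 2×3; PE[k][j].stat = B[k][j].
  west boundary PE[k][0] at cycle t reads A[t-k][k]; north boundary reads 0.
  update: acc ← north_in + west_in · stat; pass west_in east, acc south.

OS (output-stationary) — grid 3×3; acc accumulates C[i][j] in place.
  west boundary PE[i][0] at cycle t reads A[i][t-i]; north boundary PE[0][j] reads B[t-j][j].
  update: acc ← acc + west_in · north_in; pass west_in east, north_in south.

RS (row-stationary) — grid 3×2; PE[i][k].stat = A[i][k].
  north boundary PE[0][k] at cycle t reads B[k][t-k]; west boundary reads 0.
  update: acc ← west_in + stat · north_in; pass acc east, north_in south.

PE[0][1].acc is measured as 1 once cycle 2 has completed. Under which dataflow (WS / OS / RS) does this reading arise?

dataflow = WS

Under WS (2×3), PE[0][1]:
  step 0 · PE0,1: acc=0; fwd→0 fwd↓0
  step 1 · PE0,1: acc=4; fwd→4 fwd↓4
  step 2 · PE0,1: acc=1; fwd→1 fwd↓1
Under OS (3×3), PE[0][1]:
  step 0 · PE0,1: acc=0; fwd→0 fwd↓0
  step 1 · PE0,1: acc=4; fwd→4 fwd↓1
  step 2 · PE0,1: acc=19; fwd→5 fwd↓3
Under RS (3×2), PE[0][1]:
  step 0 · PE0,1: acc=0; fwd→0 fwd↓0
  step 1 · PE0,1: acc=64; fwd→64 fwd↓8
  step 2 · PE0,1: acc=19; fwd→19 fwd↓3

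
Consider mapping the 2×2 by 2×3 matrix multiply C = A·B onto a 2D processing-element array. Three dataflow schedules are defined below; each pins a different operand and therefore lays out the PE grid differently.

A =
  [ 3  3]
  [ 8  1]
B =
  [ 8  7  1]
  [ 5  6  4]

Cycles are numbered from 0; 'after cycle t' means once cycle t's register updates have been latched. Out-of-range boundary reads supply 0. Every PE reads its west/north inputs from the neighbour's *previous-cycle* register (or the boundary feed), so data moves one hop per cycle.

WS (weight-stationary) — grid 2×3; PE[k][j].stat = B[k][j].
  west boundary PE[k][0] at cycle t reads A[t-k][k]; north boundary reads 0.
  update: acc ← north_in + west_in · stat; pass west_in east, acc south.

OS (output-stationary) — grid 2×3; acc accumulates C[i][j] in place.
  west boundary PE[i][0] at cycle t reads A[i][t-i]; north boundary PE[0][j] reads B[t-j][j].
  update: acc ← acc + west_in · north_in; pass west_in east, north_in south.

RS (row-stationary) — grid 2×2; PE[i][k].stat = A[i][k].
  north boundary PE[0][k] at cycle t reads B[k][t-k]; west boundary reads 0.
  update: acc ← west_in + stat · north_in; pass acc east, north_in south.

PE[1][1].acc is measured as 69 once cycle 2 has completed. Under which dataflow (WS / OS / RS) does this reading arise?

— WS: 2×3; PE[1][1] trace:
  [0] (1,1) acc=0 (h:0 v:0)
  [1] (1,1) acc=0 (h:0 v:0)
  [2] (1,1) acc=39 (h:3 v:39)
— OS: 2×3; PE[1][1] trace:
  [0] (1,1) acc=0 (h:0 v:0)
  [1] (1,1) acc=0 (h:0 v:0)
  [2] (1,1) acc=56 (h:8 v:7)
— RS: 2×2; PE[1][1] trace:
  [0] (1,1) acc=0 (h:0 v:0)
  [1] (1,1) acc=0 (h:0 v:0)
  [2] (1,1) acc=69 (h:69 v:5)

dataflow = RS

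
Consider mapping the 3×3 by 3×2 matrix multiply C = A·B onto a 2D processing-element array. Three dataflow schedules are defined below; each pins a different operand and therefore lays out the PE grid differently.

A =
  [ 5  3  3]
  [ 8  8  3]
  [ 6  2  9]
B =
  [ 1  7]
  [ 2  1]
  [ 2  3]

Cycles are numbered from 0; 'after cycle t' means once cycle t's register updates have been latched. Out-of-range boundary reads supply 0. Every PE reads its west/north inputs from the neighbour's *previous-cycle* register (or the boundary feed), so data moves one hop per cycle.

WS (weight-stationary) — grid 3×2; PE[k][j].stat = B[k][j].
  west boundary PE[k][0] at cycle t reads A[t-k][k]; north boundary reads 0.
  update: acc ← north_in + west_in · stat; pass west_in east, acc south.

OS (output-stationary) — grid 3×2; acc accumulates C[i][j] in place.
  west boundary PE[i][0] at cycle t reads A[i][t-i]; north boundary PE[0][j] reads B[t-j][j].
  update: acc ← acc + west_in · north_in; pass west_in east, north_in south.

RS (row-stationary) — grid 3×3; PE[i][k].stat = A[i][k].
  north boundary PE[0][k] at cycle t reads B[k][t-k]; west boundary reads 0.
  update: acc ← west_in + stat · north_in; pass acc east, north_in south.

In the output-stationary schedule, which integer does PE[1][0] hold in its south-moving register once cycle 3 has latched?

register = 2

OS on a 3×2 grid — tracing PE[1][0] and its feeders:
  after 0 — PE[0][0] acc=5, pass-E 5, pass-S 1
  after 0 — PE[1][0] acc=0, pass-E 0, pass-S 0
  after 1 — PE[0][0] acc=11, pass-E 3, pass-S 2
  after 1 — PE[1][0] acc=8, pass-E 8, pass-S 1
  after 2 — PE[0][0] acc=17, pass-E 3, pass-S 2
  after 2 — PE[1][0] acc=24, pass-E 8, pass-S 2
  after 3 — PE[0][0] acc=17, pass-E 0, pass-S 0
  after 3 — PE[1][0] acc=30, pass-E 3, pass-S 2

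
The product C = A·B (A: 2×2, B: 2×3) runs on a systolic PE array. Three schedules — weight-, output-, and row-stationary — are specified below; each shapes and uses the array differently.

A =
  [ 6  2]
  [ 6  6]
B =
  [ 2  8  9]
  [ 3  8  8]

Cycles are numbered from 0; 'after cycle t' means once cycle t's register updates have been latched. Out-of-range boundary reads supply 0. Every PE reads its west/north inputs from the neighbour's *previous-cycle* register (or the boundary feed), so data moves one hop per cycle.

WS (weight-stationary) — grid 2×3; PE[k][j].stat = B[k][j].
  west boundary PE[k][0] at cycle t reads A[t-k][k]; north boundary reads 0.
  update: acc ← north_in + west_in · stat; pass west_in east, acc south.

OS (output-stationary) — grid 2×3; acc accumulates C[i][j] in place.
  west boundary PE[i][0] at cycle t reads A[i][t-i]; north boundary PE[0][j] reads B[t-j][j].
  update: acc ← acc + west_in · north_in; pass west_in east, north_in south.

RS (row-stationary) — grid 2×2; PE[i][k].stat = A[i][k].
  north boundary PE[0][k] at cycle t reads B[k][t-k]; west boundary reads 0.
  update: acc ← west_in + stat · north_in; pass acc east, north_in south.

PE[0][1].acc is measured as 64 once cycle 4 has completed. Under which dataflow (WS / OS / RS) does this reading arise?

Under WS (2×3), PE[0][1]:
  c0 r0c1: 0 / 0 / 0
  c1 r0c1: 48 / 6 / 48
  c2 r0c1: 48 / 6 / 48
  c3 r0c1: 0 / 0 / 0
  c4 r0c1: 0 / 0 / 0
Under OS (2×3), PE[0][1]:
  c0 r0c1: 0 / 0 / 0
  c1 r0c1: 48 / 6 / 8
  c2 r0c1: 64 / 2 / 8
  c3 r0c1: 64 / 0 / 0
  c4 r0c1: 64 / 0 / 0
Under RS (2×2), PE[0][1]:
  c0 r0c1: 0 / 0 / 0
  c1 r0c1: 18 / 18 / 3
  c2 r0c1: 64 / 64 / 8
  c3 r0c1: 70 / 70 / 8
  c4 r0c1: 0 / 0 / 0

dataflow = OS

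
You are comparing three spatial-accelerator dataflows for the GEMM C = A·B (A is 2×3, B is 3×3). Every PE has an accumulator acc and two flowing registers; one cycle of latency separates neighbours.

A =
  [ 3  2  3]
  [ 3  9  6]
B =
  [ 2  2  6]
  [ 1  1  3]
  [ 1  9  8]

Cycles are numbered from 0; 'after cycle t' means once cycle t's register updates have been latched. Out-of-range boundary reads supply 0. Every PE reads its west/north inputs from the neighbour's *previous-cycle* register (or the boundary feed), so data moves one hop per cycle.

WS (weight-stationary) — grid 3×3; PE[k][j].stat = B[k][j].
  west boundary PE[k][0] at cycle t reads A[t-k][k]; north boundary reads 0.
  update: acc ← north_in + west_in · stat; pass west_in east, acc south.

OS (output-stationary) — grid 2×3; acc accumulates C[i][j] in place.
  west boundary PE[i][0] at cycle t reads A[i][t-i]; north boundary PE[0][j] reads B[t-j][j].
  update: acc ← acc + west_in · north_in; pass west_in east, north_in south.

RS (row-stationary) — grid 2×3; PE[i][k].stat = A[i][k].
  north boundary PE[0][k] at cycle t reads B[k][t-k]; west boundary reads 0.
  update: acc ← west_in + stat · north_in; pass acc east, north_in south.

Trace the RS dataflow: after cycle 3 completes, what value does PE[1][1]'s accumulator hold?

RS 2×3: PE[1][1] cycle-by-cycle (with neighbour feeds):
  after 0 — PE[0][1] acc=0, pass-E 0, pass-S 0
  after 0 — PE[1][0] acc=0, pass-E 0, pass-S 0
  after 0 — PE[1][1] acc=0, pass-E 0, pass-S 0
  after 1 — PE[0][1] acc=8, pass-E 8, pass-S 1
  after 1 — PE[1][0] acc=6, pass-E 6, pass-S 2
  after 1 — PE[1][1] acc=0, pass-E 0, pass-S 0
  after 2 — PE[0][1] acc=8, pass-E 8, pass-S 1
  after 2 — PE[1][0] acc=6, pass-E 6, pass-S 2
  after 2 — PE[1][1] acc=15, pass-E 15, pass-S 1
  after 3 — PE[0][1] acc=24, pass-E 24, pass-S 3
  after 3 — PE[1][0] acc=18, pass-E 18, pass-S 6
  after 3 — PE[1][1] acc=15, pass-E 15, pass-S 1

PE[1][1].acc = 15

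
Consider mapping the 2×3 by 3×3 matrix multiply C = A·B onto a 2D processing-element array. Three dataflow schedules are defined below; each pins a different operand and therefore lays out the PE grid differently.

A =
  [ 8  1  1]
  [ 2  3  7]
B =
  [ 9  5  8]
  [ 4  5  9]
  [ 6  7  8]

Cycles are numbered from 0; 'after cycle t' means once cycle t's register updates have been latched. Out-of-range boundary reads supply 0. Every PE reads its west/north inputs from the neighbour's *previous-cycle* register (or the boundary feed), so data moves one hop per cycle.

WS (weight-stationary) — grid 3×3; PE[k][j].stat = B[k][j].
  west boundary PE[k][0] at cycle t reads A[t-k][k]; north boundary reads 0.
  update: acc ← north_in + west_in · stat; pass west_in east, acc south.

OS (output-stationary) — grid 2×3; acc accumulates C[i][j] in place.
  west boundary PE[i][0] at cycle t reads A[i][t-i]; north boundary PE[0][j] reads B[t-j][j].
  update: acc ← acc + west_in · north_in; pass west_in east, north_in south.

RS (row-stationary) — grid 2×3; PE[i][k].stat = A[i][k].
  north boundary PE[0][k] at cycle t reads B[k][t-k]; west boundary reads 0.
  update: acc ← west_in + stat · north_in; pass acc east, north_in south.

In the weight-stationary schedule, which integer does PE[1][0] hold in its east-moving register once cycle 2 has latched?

WS (3×3). Following PE[1][0] plus its west/north inputs:
  c0 r0c0: 72 / 8 / 72
  c0 r1c0: 0 / 0 / 0
  c1 r0c0: 18 / 2 / 18
  c1 r1c0: 76 / 1 / 76
  c2 r0c0: 0 / 0 / 0
  c2 r1c0: 30 / 3 / 30

register = 3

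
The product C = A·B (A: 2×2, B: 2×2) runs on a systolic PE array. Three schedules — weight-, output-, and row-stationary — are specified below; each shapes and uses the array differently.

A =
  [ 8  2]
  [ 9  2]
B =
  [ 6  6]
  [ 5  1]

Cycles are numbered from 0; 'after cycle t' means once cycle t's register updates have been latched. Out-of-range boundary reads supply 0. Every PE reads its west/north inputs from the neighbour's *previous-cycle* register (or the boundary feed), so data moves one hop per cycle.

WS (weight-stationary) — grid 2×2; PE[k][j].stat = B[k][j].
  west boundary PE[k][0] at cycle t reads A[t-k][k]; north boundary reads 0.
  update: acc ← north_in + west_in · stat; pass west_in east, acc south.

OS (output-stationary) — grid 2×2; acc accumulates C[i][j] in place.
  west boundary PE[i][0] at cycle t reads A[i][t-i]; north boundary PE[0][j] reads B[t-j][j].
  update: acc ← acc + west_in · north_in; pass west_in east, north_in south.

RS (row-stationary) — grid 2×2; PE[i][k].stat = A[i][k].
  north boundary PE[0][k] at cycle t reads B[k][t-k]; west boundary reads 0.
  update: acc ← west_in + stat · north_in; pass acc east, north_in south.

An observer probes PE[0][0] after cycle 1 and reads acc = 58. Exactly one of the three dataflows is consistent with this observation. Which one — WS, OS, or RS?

dataflow = OS

— WS: 2×2; PE[0][0] trace:
  c0 r0c0: 48 / 8 / 48
  c1 r0c0: 54 / 9 / 54
— OS: 2×2; PE[0][0] trace:
  c0 r0c0: 48 / 8 / 6
  c1 r0c0: 58 / 2 / 5
— RS: 2×2; PE[0][0] trace:
  c0 r0c0: 48 / 48 / 6
  c1 r0c0: 48 / 48 / 6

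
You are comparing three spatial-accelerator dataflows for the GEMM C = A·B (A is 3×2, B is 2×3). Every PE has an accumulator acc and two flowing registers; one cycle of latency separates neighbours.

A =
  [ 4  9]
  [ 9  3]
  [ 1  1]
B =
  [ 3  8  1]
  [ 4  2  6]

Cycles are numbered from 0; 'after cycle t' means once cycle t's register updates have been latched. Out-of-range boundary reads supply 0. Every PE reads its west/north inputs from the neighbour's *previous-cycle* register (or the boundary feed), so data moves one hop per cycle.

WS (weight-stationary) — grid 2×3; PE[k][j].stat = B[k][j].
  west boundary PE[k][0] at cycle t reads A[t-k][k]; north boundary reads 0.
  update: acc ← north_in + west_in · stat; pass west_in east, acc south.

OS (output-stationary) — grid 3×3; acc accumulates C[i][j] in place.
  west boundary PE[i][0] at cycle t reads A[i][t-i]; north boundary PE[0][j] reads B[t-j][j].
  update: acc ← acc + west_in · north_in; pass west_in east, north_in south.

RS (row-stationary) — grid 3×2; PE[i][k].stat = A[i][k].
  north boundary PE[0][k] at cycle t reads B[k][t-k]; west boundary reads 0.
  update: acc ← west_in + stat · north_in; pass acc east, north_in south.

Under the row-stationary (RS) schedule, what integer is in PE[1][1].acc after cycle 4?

RS (3×2). Following PE[1][1] plus its west/north inputs:
  @0  [0,1]  acc 0  |  →0  ↓0
  @0  [1,0]  acc 0  |  →0  ↓0
  @0  [1,1]  acc 0  |  →0  ↓0
  @1  [0,1]  acc 48  |  →48  ↓4
  @1  [1,0]  acc 27  |  →27  ↓3
  @1  [1,1]  acc 0  |  →0  ↓0
  @2  [0,1]  acc 50  |  →50  ↓2
  @2  [1,0]  acc 72  |  →72  ↓8
  @2  [1,1]  acc 39  |  →39  ↓4
  @3  [0,1]  acc 58  |  →58  ↓6
  @3  [1,0]  acc 9  |  →9  ↓1
  @3  [1,1]  acc 78  |  →78  ↓2
  @4  [0,1]  acc 0  |  →0  ↓0
  @4  [1,0]  acc 0  |  →0  ↓0
  @4  [1,1]  acc 27  |  →27  ↓6

PE[1][1].acc = 27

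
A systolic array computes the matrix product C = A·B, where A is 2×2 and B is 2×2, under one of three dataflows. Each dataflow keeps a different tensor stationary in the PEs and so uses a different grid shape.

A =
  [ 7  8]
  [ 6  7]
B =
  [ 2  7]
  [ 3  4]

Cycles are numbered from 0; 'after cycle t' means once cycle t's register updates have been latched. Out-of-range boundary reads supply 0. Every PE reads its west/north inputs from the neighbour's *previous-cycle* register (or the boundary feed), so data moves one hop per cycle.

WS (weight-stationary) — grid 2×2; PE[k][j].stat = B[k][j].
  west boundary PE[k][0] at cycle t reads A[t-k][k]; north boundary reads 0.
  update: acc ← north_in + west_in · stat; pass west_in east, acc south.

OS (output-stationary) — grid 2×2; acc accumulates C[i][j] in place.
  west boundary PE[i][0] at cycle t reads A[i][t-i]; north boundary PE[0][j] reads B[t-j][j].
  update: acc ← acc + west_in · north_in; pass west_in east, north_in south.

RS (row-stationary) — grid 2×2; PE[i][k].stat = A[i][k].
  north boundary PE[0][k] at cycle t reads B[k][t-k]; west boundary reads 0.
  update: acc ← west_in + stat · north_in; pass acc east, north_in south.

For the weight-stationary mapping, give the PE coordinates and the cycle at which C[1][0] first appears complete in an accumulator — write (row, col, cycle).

(row, col, cycle) = (1, 0, 2)

WS: C[1][0] accumulates in PE[1][0]:
  step 0 · PE1,0: acc=0; fwd→0 fwd↓0
  step 1 · PE1,0: acc=38; fwd→8 fwd↓38
  step 2 · PE1,0: acc=33; fwd→7 fwd↓33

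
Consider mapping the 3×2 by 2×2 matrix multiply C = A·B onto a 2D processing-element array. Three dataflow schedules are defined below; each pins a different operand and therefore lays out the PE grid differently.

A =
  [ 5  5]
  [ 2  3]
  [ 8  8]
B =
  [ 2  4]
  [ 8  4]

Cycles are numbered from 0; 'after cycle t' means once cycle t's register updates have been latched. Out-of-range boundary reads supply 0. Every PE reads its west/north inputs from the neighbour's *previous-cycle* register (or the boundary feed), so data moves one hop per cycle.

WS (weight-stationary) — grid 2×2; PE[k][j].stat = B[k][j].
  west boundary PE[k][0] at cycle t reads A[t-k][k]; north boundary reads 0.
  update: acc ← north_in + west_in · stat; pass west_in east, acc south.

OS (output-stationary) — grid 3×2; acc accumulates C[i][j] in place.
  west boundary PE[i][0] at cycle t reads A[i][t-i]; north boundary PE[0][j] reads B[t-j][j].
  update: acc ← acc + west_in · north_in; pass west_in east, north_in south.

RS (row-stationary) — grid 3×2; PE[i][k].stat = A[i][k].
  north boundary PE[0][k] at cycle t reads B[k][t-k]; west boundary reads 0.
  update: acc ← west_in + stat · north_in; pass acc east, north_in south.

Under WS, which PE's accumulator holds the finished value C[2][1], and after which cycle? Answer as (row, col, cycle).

(row, col, cycle) = (1, 1, 4)

WS — PE[1][1] is where C[2][1] collects:
  after 0 — PE[1][1] acc=0, pass-E 0, pass-S 0
  after 1 — PE[1][1] acc=0, pass-E 0, pass-S 0
  after 2 — PE[1][1] acc=40, pass-E 5, pass-S 40
  after 3 — PE[1][1] acc=20, pass-E 3, pass-S 20
  after 4 — PE[1][1] acc=64, pass-E 8, pass-S 64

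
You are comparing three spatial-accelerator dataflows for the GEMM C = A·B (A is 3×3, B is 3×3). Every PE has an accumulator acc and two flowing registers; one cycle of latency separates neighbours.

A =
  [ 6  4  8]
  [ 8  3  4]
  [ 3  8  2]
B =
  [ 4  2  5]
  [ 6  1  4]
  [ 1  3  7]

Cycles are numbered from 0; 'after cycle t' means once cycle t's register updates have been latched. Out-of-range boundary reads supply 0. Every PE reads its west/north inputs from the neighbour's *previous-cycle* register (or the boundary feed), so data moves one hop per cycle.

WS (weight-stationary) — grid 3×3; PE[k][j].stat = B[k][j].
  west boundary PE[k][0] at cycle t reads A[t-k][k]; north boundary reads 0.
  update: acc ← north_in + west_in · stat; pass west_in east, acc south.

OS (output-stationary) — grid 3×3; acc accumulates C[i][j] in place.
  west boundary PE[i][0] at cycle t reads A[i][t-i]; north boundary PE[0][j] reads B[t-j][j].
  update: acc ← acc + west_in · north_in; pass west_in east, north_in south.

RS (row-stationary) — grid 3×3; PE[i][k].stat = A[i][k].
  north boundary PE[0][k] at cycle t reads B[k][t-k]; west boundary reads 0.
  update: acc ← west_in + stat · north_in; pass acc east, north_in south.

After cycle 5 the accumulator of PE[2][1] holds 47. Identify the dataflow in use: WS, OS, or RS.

WS [3×3] PE[2][1] across cycles:
  c0 r2c1: 0 / 0 / 0
  c1 r2c1: 0 / 0 / 0
  c2 r2c1: 0 / 0 / 0
  c3 r2c1: 40 / 8 / 40
  c4 r2c1: 31 / 4 / 31
  c5 r2c1: 20 / 2 / 20
OS [3×3] PE[2][1] across cycles:
  c0 r2c1: 0 / 0 / 0
  c1 r2c1: 0 / 0 / 0
  c2 r2c1: 0 / 0 / 0
  c3 r2c1: 6 / 3 / 2
  c4 r2c1: 14 / 8 / 1
  c5 r2c1: 20 / 2 / 3
RS [3×3] PE[2][1] across cycles:
  c0 r2c1: 0 / 0 / 0
  c1 r2c1: 0 / 0 / 0
  c2 r2c1: 0 / 0 / 0
  c3 r2c1: 60 / 60 / 6
  c4 r2c1: 14 / 14 / 1
  c5 r2c1: 47 / 47 / 4

dataflow = RS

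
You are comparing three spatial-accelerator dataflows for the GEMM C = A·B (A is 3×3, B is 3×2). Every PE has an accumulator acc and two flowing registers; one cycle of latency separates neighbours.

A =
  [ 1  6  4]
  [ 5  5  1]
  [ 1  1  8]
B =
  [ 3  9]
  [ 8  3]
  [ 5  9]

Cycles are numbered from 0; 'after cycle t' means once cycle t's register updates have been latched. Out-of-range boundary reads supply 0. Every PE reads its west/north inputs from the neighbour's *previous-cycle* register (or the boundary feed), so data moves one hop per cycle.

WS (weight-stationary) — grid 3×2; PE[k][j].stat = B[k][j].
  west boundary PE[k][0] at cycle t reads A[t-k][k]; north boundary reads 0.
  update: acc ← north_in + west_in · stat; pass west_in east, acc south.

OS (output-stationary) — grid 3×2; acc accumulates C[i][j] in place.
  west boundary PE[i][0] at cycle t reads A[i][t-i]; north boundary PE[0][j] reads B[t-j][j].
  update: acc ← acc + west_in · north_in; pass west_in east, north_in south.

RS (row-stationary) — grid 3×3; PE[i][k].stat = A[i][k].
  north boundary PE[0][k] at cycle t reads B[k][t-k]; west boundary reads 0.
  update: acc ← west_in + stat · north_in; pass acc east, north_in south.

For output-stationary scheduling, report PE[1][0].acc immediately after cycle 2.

OS on a 3×2 grid — tracing PE[1][0] and its feeders:
  @0  [0,0]  acc 3  |  →1  ↓3
  @0  [1,0]  acc 0  |  →0  ↓0
  @1  [0,0]  acc 51  |  →6  ↓8
  @1  [1,0]  acc 15  |  →5  ↓3
  @2  [0,0]  acc 71  |  →4  ↓5
  @2  [1,0]  acc 55  |  →5  ↓8

PE[1][0].acc = 55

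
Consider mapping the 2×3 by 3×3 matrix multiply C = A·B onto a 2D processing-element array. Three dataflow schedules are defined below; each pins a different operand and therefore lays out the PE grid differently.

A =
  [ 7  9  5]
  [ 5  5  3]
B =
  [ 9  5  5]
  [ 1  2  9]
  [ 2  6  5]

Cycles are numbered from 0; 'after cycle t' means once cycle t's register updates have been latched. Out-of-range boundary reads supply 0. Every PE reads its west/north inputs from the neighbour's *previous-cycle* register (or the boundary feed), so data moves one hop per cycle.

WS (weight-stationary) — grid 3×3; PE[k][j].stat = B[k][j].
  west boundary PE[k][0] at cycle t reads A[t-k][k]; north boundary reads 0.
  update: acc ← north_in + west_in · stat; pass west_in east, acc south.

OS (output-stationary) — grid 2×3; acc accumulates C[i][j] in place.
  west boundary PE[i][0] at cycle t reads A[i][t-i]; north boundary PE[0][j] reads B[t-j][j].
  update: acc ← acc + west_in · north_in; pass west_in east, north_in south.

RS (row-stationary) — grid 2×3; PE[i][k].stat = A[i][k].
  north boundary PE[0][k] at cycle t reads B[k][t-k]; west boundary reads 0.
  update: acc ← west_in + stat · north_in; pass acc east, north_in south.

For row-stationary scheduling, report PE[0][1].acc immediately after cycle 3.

PE[0][1].acc = 116

RS (2×3). Following PE[0][1] plus its west/north inputs:
  c0 r0c0: 63 / 63 / 9
  c0 r0c1: 0 / 0 / 0
  c1 r0c0: 35 / 35 / 5
  c1 r0c1: 72 / 72 / 1
  c2 r0c0: 35 / 35 / 5
  c2 r0c1: 53 / 53 / 2
  c3 r0c0: 0 / 0 / 0
  c3 r0c1: 116 / 116 / 9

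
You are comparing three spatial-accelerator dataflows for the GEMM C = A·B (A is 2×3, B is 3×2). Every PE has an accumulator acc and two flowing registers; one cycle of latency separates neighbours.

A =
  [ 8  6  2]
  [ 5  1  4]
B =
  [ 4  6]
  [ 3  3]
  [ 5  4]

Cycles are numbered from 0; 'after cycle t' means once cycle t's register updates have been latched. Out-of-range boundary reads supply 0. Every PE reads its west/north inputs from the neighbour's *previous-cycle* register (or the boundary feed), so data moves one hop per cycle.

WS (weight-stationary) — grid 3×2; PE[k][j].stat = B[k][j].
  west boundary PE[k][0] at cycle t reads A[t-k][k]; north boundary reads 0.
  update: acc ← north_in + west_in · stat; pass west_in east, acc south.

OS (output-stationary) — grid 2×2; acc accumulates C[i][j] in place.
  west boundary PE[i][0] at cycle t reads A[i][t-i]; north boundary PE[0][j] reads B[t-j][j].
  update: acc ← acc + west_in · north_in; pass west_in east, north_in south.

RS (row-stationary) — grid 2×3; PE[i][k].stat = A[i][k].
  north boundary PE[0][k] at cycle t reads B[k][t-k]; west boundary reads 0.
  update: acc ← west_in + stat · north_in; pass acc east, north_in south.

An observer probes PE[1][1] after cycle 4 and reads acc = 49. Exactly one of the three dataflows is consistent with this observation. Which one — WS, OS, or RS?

dataflow = OS

WS (3×2 grid), PE[1][1]:
  cycle 0: PE[1][1] → acc 0, east 0, south 0
  cycle 1: PE[1][1] → acc 0, east 0, south 0
  cycle 2: PE[1][1] → acc 66, east 6, south 66
  cycle 3: PE[1][1] → acc 33, east 1, south 33
  cycle 4: PE[1][1] → acc 0, east 0, south 0
OS (2×2 grid), PE[1][1]:
  cycle 0: PE[1][1] → acc 0, east 0, south 0
  cycle 1: PE[1][1] → acc 0, east 0, south 0
  cycle 2: PE[1][1] → acc 30, east 5, south 6
  cycle 3: PE[1][1] → acc 33, east 1, south 3
  cycle 4: PE[1][1] → acc 49, east 4, south 4
RS (2×3 grid), PE[1][1]:
  cycle 0: PE[1][1] → acc 0, east 0, south 0
  cycle 1: PE[1][1] → acc 0, east 0, south 0
  cycle 2: PE[1][1] → acc 23, east 23, south 3
  cycle 3: PE[1][1] → acc 33, east 33, south 3
  cycle 4: PE[1][1] → acc 0, east 0, south 0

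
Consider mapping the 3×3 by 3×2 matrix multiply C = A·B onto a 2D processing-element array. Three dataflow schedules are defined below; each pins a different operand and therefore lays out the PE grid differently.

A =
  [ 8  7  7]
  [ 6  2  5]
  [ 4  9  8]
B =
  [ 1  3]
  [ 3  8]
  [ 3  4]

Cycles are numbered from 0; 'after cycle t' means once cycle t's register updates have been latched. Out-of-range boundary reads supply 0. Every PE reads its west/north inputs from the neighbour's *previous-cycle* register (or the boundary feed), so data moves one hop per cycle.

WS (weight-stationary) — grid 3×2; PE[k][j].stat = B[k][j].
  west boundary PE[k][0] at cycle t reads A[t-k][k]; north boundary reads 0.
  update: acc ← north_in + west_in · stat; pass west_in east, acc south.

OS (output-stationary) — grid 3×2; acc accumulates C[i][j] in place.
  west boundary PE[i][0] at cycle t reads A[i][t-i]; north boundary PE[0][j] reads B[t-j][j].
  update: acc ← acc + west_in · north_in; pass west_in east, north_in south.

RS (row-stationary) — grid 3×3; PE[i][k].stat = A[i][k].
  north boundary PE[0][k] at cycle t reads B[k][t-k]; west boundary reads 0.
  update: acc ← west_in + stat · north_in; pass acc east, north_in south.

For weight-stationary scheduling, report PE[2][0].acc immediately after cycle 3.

WS on a 3×2 grid — tracing PE[2][0] and its feeders:
  t=0 PE[1][0]: acc=0 h=0 v=0
  t=0 PE[2][0]: acc=0 h=0 v=0
  t=1 PE[1][0]: acc=29 h=7 v=29
  t=1 PE[2][0]: acc=0 h=0 v=0
  t=2 PE[1][0]: acc=12 h=2 v=12
  t=2 PE[2][0]: acc=50 h=7 v=50
  t=3 PE[1][0]: acc=31 h=9 v=31
  t=3 PE[2][0]: acc=27 h=5 v=27

PE[2][0].acc = 27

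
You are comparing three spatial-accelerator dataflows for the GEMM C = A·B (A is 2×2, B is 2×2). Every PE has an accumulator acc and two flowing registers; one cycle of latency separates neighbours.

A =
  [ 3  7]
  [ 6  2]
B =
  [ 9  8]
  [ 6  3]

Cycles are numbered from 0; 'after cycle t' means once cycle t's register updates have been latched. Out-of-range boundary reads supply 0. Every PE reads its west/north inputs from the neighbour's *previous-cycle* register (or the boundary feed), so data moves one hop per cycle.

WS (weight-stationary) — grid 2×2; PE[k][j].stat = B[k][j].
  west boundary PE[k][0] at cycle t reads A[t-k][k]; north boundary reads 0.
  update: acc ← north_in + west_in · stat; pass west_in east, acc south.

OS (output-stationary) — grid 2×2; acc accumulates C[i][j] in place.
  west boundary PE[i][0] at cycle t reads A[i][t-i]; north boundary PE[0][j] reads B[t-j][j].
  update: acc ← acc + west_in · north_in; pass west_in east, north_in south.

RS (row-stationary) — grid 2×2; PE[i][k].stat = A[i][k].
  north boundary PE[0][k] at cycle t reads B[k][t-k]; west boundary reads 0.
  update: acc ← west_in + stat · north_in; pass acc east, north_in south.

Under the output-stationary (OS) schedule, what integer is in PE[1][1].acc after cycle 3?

OS on a 2×2 grid — tracing PE[1][1] and its feeders:
  @0  [0,1]  acc 0  |  →0  ↓0
  @0  [1,0]  acc 0  |  →0  ↓0
  @0  [1,1]  acc 0  |  →0  ↓0
  @1  [0,1]  acc 24  |  →3  ↓8
  @1  [1,0]  acc 54  |  →6  ↓9
  @1  [1,1]  acc 0  |  →0  ↓0
  @2  [0,1]  acc 45  |  →7  ↓3
  @2  [1,0]  acc 66  |  →2  ↓6
  @2  [1,1]  acc 48  |  →6  ↓8
  @3  [0,1]  acc 45  |  →0  ↓0
  @3  [1,0]  acc 66  |  →0  ↓0
  @3  [1,1]  acc 54  |  →2  ↓3

PE[1][1].acc = 54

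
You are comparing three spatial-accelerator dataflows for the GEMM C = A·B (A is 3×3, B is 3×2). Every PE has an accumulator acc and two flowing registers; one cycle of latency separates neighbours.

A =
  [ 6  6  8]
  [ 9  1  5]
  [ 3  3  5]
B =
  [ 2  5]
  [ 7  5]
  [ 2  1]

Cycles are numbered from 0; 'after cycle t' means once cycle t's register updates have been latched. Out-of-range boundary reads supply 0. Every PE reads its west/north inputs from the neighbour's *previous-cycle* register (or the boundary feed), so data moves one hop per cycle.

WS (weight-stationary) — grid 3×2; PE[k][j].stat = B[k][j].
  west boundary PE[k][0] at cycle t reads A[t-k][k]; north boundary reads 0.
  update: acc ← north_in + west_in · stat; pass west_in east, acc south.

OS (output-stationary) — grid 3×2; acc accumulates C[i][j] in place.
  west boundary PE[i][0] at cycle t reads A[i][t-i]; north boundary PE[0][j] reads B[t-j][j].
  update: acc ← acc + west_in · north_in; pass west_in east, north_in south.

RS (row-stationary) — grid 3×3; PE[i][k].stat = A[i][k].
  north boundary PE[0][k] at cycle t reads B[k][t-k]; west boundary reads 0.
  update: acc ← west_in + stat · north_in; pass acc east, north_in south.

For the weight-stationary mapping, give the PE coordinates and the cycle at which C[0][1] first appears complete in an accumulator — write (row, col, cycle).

Under WS, C[0][1] lands at PE[2][1]:
  @0  [2,1]  acc 0  |  →0  ↓0
  @1  [2,1]  acc 0  |  →0  ↓0
  @2  [2,1]  acc 0  |  →0  ↓0
  @3  [2,1]  acc 68  |  →8  ↓68

(row, col, cycle) = (2, 1, 3)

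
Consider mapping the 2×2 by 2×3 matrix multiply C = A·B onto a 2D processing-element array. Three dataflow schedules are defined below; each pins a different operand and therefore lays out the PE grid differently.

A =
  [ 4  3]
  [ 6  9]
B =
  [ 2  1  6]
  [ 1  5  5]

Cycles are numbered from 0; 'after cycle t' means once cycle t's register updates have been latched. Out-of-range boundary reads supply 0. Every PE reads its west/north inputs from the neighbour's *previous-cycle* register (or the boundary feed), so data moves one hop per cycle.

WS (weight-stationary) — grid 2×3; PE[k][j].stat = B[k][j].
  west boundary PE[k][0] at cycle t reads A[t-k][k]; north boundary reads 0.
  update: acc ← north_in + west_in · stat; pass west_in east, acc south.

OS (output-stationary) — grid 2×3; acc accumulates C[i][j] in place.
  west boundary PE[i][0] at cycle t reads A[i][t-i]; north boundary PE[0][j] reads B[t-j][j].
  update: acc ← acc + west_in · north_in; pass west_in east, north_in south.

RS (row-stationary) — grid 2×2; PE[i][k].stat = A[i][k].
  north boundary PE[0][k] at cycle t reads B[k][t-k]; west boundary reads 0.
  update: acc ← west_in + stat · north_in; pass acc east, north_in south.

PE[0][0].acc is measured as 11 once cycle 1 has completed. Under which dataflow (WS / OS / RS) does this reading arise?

dataflow = OS

— WS: 2×3; PE[0][0] trace:
  c0 r0c0: 8 / 4 / 8
  c1 r0c0: 12 / 6 / 12
— OS: 2×3; PE[0][0] trace:
  c0 r0c0: 8 / 4 / 2
  c1 r0c0: 11 / 3 / 1
— RS: 2×2; PE[0][0] trace:
  c0 r0c0: 8 / 8 / 2
  c1 r0c0: 4 / 4 / 1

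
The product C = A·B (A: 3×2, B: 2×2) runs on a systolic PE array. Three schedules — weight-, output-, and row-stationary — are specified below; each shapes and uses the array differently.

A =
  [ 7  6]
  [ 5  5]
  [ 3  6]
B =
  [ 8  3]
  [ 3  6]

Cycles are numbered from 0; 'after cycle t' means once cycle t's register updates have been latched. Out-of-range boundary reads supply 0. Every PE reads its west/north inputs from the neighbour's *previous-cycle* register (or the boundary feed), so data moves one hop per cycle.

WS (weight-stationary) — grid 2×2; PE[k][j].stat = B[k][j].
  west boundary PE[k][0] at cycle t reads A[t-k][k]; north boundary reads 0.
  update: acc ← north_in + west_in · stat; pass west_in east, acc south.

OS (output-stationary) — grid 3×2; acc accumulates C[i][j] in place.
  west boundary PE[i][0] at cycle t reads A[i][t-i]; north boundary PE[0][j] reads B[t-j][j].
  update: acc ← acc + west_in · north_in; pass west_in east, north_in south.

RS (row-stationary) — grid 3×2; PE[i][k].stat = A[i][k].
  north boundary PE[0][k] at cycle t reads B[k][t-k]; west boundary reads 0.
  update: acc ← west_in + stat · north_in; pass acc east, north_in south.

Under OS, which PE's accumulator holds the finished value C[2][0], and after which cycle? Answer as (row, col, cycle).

(row, col, cycle) = (2, 0, 3)

Under OS, C[2][0] lands at PE[2][0]:
  after 0 — PE[2][0] acc=0, pass-E 0, pass-S 0
  after 1 — PE[2][0] acc=0, pass-E 0, pass-S 0
  after 2 — PE[2][0] acc=24, pass-E 3, pass-S 8
  after 3 — PE[2][0] acc=42, pass-E 6, pass-S 3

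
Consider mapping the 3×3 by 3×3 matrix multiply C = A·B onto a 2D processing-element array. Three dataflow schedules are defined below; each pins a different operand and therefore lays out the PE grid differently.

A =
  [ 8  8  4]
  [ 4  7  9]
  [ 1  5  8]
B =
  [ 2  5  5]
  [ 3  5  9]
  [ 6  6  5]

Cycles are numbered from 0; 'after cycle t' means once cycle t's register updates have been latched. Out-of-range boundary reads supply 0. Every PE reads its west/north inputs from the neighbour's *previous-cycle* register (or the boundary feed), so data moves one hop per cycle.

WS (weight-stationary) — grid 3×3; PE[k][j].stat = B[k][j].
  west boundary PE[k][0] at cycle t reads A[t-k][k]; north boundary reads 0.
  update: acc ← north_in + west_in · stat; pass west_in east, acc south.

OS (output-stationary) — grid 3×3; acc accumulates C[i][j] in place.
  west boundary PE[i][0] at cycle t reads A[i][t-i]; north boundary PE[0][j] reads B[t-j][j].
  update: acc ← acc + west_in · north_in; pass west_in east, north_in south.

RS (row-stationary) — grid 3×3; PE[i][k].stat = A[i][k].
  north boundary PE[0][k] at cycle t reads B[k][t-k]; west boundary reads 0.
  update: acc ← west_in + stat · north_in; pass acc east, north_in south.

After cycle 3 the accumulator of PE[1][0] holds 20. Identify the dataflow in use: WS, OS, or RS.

dataflow = RS

Under WS (3×3), PE[1][0]:
  c0 r1c0: 0 / 0 / 0
  c1 r1c0: 40 / 8 / 40
  c2 r1c0: 29 / 7 / 29
  c3 r1c0: 17 / 5 / 17
Under OS (3×3), PE[1][0]:
  c0 r1c0: 0 / 0 / 0
  c1 r1c0: 8 / 4 / 2
  c2 r1c0: 29 / 7 / 3
  c3 r1c0: 83 / 9 / 6
Under RS (3×3), PE[1][0]:
  c0 r1c0: 0 / 0 / 0
  c1 r1c0: 8 / 8 / 2
  c2 r1c0: 20 / 20 / 5
  c3 r1c0: 20 / 20 / 5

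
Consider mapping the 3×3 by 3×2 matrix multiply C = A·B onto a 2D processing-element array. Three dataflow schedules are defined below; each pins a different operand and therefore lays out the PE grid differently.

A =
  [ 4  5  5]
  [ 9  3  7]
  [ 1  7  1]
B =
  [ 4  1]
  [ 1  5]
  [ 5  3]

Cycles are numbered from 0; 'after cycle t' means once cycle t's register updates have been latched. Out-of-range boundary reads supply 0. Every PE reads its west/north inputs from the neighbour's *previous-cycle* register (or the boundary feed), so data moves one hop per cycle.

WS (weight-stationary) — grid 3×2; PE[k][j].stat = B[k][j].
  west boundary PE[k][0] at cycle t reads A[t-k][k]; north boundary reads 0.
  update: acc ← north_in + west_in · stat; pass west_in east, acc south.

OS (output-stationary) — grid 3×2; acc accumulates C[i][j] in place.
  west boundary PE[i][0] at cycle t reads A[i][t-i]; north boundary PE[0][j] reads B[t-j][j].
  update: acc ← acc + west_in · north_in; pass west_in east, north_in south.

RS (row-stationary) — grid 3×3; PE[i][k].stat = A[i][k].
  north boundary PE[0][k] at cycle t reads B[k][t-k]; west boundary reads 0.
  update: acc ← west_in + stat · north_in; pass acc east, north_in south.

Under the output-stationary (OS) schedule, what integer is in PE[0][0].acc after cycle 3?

OS on a 3×2 grid — tracing PE[0][0] and its feeders:
  [0] (0,0) acc=16 (h:4 v:4)
  [1] (0,0) acc=21 (h:5 v:1)
  [2] (0,0) acc=46 (h:5 v:5)
  [3] (0,0) acc=46 (h:0 v:0)

PE[0][0].acc = 46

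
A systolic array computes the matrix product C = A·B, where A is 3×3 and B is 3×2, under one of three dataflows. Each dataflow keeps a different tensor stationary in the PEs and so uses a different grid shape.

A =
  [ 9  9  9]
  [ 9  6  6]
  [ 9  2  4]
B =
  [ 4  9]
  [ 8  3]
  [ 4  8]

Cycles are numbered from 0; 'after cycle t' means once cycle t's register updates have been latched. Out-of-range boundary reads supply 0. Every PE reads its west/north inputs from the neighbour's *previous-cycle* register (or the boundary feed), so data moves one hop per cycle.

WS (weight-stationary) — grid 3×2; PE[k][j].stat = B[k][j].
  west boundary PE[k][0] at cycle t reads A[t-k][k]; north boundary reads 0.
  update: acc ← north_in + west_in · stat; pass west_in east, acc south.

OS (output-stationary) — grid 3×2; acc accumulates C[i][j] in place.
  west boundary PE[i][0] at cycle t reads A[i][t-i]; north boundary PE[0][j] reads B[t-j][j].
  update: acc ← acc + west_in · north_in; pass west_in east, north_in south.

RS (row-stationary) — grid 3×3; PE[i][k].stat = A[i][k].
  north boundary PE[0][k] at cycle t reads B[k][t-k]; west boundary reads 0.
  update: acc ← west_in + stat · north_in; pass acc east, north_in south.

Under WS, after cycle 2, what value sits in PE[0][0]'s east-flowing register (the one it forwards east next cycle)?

register = 9

Tracing WS — 3×2 array, target PE[0][0]:
  0: (0,0).acc=36  regs=<9,36>
  1: (0,0).acc=36  regs=<9,36>
  2: (0,0).acc=36  regs=<9,36>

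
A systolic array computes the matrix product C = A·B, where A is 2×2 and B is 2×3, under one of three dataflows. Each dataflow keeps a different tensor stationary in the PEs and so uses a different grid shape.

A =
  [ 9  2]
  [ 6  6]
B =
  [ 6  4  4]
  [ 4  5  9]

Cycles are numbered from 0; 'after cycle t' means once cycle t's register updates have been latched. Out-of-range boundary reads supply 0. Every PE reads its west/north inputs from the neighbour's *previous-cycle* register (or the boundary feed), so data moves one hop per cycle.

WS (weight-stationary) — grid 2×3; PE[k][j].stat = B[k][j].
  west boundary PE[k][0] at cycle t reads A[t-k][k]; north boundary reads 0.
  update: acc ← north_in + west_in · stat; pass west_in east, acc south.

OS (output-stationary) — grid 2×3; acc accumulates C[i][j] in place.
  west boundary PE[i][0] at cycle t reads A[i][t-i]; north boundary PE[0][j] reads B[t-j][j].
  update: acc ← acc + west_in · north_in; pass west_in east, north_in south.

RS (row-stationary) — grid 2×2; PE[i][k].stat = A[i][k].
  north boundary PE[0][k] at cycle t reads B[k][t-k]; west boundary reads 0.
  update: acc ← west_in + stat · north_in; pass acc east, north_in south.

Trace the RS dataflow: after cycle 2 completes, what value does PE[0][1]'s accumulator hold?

PE[0][1].acc = 46

RS 2×2: PE[0][1] cycle-by-cycle (with neighbour feeds):
  t=0 PE[0][0]: acc=54 h=54 v=6
  t=0 PE[0][1]: acc=0 h=0 v=0
  t=1 PE[0][0]: acc=36 h=36 v=4
  t=1 PE[0][1]: acc=62 h=62 v=4
  t=2 PE[0][0]: acc=36 h=36 v=4
  t=2 PE[0][1]: acc=46 h=46 v=5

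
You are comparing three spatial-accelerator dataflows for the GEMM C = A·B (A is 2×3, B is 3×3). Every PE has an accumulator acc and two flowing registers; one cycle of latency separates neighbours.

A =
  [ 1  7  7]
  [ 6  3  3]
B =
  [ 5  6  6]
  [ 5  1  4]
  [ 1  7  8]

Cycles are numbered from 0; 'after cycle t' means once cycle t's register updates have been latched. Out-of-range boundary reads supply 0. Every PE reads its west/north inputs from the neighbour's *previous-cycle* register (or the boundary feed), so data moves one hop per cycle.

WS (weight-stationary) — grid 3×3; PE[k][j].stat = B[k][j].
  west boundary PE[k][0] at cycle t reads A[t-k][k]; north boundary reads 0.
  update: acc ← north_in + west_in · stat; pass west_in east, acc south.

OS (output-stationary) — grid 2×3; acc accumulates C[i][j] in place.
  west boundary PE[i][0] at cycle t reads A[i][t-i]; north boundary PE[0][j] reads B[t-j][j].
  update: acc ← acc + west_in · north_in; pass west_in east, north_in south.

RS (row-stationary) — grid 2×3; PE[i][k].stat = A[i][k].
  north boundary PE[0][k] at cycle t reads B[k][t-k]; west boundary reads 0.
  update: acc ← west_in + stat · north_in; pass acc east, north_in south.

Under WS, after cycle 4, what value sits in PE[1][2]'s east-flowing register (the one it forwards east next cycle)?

register = 3

WS 3×3: PE[1][2] cycle-by-cycle (with neighbour feeds):
  step 0 · PE0,2: acc=0; fwd→0 fwd↓0
  step 0 · PE1,1: acc=0; fwd→0 fwd↓0
  step 0 · PE1,2: acc=0; fwd→0 fwd↓0
  step 1 · PE0,2: acc=0; fwd→0 fwd↓0
  step 1 · PE1,1: acc=0; fwd→0 fwd↓0
  step 1 · PE1,2: acc=0; fwd→0 fwd↓0
  step 2 · PE0,2: acc=6; fwd→1 fwd↓6
  step 2 · PE1,1: acc=13; fwd→7 fwd↓13
  step 2 · PE1,2: acc=0; fwd→0 fwd↓0
  step 3 · PE0,2: acc=36; fwd→6 fwd↓36
  step 3 · PE1,1: acc=39; fwd→3 fwd↓39
  step 3 · PE1,2: acc=34; fwd→7 fwd↓34
  step 4 · PE0,2: acc=0; fwd→0 fwd↓0
  step 4 · PE1,1: acc=0; fwd→0 fwd↓0
  step 4 · PE1,2: acc=48; fwd→3 fwd↓48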